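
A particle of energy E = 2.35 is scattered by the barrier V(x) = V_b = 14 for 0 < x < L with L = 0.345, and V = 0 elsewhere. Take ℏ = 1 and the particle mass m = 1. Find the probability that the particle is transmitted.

T = 0.0792

E < V_b: inside the barrier ψ ∝ e^{±κx} with κ = √(2m(V_b − E))/ℏ = 4.827.
κL = 1.665, sinh(κL) = 2.549.
The exact tunnelling result is T⁻¹ = 1 + V_b² sinh²(κL) / [4E(V_b − E)] = 12.63, so T = 0.0792.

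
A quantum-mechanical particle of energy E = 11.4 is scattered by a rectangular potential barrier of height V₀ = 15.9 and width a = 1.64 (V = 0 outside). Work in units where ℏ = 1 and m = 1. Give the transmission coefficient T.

Since E < V₀ the interior solution is evanescent with decay constant κ = √(2m(V₀ − E))/ℏ = 3.000.
κa = 4.920, sinh(κa) = 68.50.
Matching ψ, ψ′ at both faces gives T = [1 + V₀² sinh²(κa) / (4E(V₀ − E))]⁻¹ = 1/5782 = 0.000173.

T = 0.000173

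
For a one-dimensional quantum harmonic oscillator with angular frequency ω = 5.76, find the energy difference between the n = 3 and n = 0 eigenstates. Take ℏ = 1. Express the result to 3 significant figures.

E_n = ℏω(n + ½), so ΔE = (3 − 0) ℏω = 3 × 5.76 = 17.28.

ΔE = 17.3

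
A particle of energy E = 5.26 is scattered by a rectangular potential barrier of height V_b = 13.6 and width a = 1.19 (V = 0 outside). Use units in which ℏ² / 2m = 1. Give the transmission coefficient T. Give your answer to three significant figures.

E < V_b: inside the barrier ψ ∝ e^{±κx} with κ = √(2m(V_b − E))/ℏ = 2.888.
κa = 3.437, sinh(κa) = 15.52.
The exact tunnelling result is T⁻¹ = 1 + V_b² sinh²(κa) / [4E(V_b − E)] = 255.0, so T = 0.00392.

T = 0.00392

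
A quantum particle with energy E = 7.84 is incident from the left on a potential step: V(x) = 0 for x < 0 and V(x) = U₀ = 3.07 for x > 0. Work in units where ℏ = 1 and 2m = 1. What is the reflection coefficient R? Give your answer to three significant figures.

R = 0.0153

The wavenumbers are k₁ = √(2mE)/ℏ = 2.800 on the left and k₂ = √(2m(E − U₀))/ℏ = 2.184 on the right.
Matching ψ and ψ′ at x = 0 gives r = (k₁ − k₂)/(k₁ + k₂), so R = r² = 0.01527 and T = 1 − R = 0.9847.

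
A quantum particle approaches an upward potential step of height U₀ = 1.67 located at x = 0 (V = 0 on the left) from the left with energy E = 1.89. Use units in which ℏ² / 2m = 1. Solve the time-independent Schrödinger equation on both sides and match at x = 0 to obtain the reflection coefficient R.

The wavenumbers are k₁ = √(2mE)/ℏ = 1.375 on the left and k₂ = √(2m(E − U₀))/ℏ = 0.4690 on the right.
Matching ψ and ψ′ at x = 0 gives r = (k₁ − k₂)/(k₁ + k₂), so R = r² = 0.2413 and T = 1 − R = 0.7587.

R = 0.241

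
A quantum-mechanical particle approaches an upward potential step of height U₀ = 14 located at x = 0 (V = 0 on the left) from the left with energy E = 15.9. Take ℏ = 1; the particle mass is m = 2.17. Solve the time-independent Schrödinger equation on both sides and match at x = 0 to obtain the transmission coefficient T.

T = 0.764

On each side the TISE gives plane waves with k = √(2m(E − V))/ℏ: k₁ = √(2·2.17·15.9) = 8.307, k₂ = √(2·2.17·1.9) = 2.872.
Matching ψ and ψ′ at x = 0 gives r = (k₁ − k₂)/(k₁ + k₂), so R = r² = 0.2364 and T = 1 − R = 0.7636.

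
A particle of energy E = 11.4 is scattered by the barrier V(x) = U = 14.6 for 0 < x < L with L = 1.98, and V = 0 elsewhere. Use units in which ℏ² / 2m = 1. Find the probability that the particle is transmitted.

E < U: inside the barrier ψ ∝ e^{±κx} with κ = √(2m(U − E))/ℏ = 1.789.
κL = 3.542, sinh(κL) = 17.25.
Matching ψ, ψ′ at both faces gives T = [1 + U² sinh²(κL) / (4E(U − E))]⁻¹ = 1/435.8 = 0.00229.

T = 0.00229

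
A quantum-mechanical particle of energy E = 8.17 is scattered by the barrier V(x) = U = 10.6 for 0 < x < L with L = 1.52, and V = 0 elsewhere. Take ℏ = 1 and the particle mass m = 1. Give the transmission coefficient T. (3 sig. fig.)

T = 0.00347

E < U: inside the barrier ψ ∝ e^{±κx} with κ = √(2m(U − E))/ℏ = 2.205.
κL = 3.351, sinh(κL) = 14.25.
The exact tunnelling result is T⁻¹ = 1 + U² sinh²(κL) / [4E(U − E)] = 288.2, so T = 0.00347.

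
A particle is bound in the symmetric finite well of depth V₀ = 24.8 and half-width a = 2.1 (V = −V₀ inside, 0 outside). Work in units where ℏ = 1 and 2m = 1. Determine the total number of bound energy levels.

Define the well-strength parameter z₀ = (a/ℏ)√(2mV₀) = 2.1 × √(2·0.5·24.8) = 10.46.
A new bound state (alternating even/odd) appears each time z₀ passes a multiple of π/2, so N = ⌊2z₀/π⌋ + 1 = ⌊6.658⌋ + 1 = 7.

N = 7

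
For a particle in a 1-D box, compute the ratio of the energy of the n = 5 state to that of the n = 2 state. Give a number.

6.25

Since E_n ∝ n², the ratio is (5/2)² = 6.25.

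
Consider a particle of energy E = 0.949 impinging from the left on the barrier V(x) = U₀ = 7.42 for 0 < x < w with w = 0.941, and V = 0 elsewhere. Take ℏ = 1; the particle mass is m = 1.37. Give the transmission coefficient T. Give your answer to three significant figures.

E < U₀: inside the barrier ψ ∝ e^{±κx} with κ = √(2m(U₀ − E))/ℏ = 4.211.
κw = 3.962, sinh(κw) = 26.28.
The exact tunnelling result is T⁻¹ = 1 + U₀² sinh²(κw) / [4E(U₀ − E)] = 1549, so T = 0.000646.

T = 0.000646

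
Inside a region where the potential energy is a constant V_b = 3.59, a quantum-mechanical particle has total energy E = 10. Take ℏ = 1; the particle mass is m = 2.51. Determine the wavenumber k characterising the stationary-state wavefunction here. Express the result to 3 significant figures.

With E > V_b the solution is oscillatory, ψ ∝ e^{±ikx} with k = √(2m(E − V_b))/ℏ.
k = √(2 × 2.51 × 6.41) = 5.673.

k = 5.67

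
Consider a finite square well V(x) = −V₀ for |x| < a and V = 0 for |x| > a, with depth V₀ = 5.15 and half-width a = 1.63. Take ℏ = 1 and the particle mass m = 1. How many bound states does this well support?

The dimensionless depth is z₀ = a√(2mV₀)/ℏ = 1.63 × √(10.30) = 5.231.
A new bound state (alternating even/odd) appears each time z₀ passes a multiple of π/2, so N = ⌊2z₀/π⌋ + 1 = ⌊3.330⌋ + 1 = 4.

N = 4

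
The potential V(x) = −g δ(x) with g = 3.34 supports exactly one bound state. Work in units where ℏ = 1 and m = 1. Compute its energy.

E = -5.58

For x ≠ 0 the bound state is ψ ∝ e^{−κ|x|}; integrating the TISE across the delta gives the cusp condition 2κ = 2mg/ℏ², so κ = 3.340.
Then E = −ℏ²κ²/(2m) = −mg²/(2ℏ²) = -5.578.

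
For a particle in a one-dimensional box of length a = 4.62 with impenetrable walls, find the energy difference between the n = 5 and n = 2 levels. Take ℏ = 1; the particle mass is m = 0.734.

ΔE = 6.61

E_n = n²π²ℏ²/(2ma²), so ΔE = (5² − 2²) π²ℏ²/(2ma²).
ΔE = 21 × π² / (2 × 0.734 × 4.62²) = 6.615.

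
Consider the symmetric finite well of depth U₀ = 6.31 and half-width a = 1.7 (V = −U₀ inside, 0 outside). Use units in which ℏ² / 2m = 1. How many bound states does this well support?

The dimensionless depth is z₀ = a√(2mU₀)/ℏ = 1.7 × √(6.310) = 4.270.
The even/odd transcendental equations gain one root per π/2 in z₀, giving N = 1 + ⌊2z₀/π⌋ = 1 + ⌊2.719⌋ = 3.

N = 3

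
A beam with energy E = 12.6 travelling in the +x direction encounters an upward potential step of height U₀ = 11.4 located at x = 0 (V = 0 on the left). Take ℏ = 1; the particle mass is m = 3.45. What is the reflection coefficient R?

On each side the TISE gives plane waves with k = √(2m(E − V))/ℏ: k₁ = √(2·3.45·12.6) = 9.324, k₂ = √(2·3.45·1.2) = 2.877.
Continuity of ψ and ψ′ at the step yields the reflection amplitude r = (k₁ − k₂)/(k₁ + k₂) = 0.5283; thus R = |r|² = 0.2791, T = 0.7209.

R = 0.279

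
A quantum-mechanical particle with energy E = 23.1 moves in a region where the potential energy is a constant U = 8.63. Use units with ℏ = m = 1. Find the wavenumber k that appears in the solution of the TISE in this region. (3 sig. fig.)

With E > U the solution is oscillatory, ψ ∝ e^{±ikx} with k = √(2m(E − U))/ℏ.
k = √(2 × 1 × 14.47) = 5.380.

k = 5.38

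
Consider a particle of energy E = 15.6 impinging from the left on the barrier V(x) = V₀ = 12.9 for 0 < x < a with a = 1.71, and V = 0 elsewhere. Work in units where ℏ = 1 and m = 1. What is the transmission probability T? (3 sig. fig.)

T = 0.649

Above the barrier the interior wavenumber is k₂ = √(2m(E − V₀))/ℏ = 2.324, giving phase k₂a = 3.974.
T = [1 + V₀² sin²(k₂a) / (4E(E − V₀))]⁻¹ = 1/1.540 = 0.649.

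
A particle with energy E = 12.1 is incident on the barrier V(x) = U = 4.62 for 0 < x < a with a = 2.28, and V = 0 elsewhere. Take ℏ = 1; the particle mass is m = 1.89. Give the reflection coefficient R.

E > U: inside the barrier k₂ = √(2m(E − U))/ℏ = 5.317, k₂a = 12.12.
Matching at both interfaces gives T⁻¹ = 1 + U² sin²(k₂a) / [4E(E − U)] = 1.011, hence T = 0.989.
R = 1 − T = 0.0107.

R = 0.0107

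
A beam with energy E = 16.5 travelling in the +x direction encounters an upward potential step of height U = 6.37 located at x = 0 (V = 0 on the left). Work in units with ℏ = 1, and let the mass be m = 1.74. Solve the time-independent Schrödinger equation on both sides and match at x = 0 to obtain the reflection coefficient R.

The wavenumbers are k₁ = √(2mE)/ℏ = 7.578 on the left and k₂ = √(2m(E − U))/ℏ = 5.937 on the right.
Continuity of ψ and ψ′ at the step yields the reflection amplitude r = (k₁ − k₂)/(k₁ + k₂) = 0.1214; thus R = |r|² = 0.01473, T = 0.9853.

R = 0.0147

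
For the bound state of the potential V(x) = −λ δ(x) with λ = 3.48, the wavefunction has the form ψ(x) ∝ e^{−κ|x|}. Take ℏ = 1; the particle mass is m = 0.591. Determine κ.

κ = 2.06

Integrate −(ℏ²/2m)ψ'' − λδ(x)ψ = Eψ from −ε to +ε: the ψ'' term gives ψ'(0⁺) − ψ'(0⁻) and the δ term gives −(2mλ/ℏ²)ψ(0).
With ψ ∝ e^{−κ|x|} this yields −2κ = −2mλ/ℏ², so κ = mλ/ℏ² = 2.057.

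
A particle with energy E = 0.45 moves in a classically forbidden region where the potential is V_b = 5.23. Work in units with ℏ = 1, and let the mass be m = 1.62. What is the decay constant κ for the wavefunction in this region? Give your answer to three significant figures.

Since E < V_b the TISE in this region is ψ'' = κ²ψ with κ = √(2m(V_b − E))/ℏ.
κ = √(2 × 1.62 × 4.78) = 3.935.

κ = 3.94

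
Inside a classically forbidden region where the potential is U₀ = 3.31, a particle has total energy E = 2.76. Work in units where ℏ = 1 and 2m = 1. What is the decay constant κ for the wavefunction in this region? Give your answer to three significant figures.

Since E < U₀ the TISE in this region is ψ'' = κ²ψ with κ = √(2m(U₀ − E))/ℏ.
κ = √(2 × 0.5 × 0.55) = 0.7416.

κ = 0.742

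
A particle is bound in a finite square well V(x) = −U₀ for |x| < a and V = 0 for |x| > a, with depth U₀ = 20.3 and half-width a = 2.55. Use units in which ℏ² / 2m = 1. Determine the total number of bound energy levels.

N = 8

Define the well-strength parameter z₀ = (a/ℏ)√(2mU₀) = 2.55 × √(2·0.5·20.3) = 11.49.
A new bound state (alternating even/odd) appears each time z₀ passes a multiple of π/2, so N = ⌊2z₀/π⌋ + 1 = ⌊7.314⌋ + 1 = 8.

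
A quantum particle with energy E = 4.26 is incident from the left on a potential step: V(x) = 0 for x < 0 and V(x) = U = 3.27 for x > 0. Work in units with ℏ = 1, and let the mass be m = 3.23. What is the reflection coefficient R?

R = 0.122

The wavenumbers are k₁ = √(2mE)/ℏ = 5.246 on the left and k₂ = √(2m(E − U))/ℏ = 2.529 on the right.
Continuity of ψ and ψ′ at the step yields the reflection amplitude r = (k₁ − k₂)/(k₁ + k₂) = 0.3495; thus R = |r|² = 0.1221, T = 0.8779.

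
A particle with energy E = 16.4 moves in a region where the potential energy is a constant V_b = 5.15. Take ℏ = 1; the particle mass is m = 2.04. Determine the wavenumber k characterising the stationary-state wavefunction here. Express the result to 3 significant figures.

k = 6.77

With E > V_b the solution is oscillatory, ψ ∝ e^{±ikx} with k = √(2m(E − V_b))/ℏ.
k = √(2 × 2.04 × 11.25) = 6.775.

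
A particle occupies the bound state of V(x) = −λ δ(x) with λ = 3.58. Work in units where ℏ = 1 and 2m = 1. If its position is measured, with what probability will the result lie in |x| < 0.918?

P = 0.963

The normalised bound state is ψ = √κ e^{−κ|x|} with κ = mλ/ℏ² = 1.790.
P(|x| < d) = ∫_{−d}^{d} κ e^{−2κ|x|} dx = 1 − e^{−2κd} = 1 − e^{−3.286} = 0.9626.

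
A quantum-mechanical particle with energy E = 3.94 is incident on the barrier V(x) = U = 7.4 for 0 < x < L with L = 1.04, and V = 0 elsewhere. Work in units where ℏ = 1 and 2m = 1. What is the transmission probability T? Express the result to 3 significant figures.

E < U: inside the barrier ψ ∝ e^{±κx} with κ = √(2m(U − E))/ℏ = 1.860.
κL = 1.935, sinh(κL) = 3.388.
The exact tunnelling result is T⁻¹ = 1 + U² sinh²(κL) / [4E(U − E)] = 12.53, so T = 0.0798.

T = 0.0798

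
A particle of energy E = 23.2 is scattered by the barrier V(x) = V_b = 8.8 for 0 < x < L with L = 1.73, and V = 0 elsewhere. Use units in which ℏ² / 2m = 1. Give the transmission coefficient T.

Above the barrier the interior wavenumber is k₂ = √(2m(E − V_b))/ℏ = 3.795, giving phase k₂L = 6.565.
Matching at both interfaces gives T⁻¹ = 1 + V_b² sin²(k₂L) / [4E(E − V_b)] = 1.004, hence T = 0.996.

T = 0.996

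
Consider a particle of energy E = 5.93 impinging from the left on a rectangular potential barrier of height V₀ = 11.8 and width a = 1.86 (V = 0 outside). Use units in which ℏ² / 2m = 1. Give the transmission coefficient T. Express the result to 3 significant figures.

E < V₀: inside the barrier ψ ∝ e^{±κx} with κ = √(2m(V₀ − E))/ℏ = 2.423.
κa = 4.506, sinh(κa) = 45.29.
Matching ψ, ψ′ at both faces gives T = [1 + V₀² sinh²(κa) / (4E(V₀ − E))]⁻¹ = 1/2053 = 0.000487.

T = 0.000487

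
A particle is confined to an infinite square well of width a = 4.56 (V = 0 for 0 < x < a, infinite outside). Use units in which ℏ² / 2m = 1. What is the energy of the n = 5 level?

The infinite-well eigenfunctions ψ_n = √(2/a) sin(nπx/a) vanish at both walls, giving E_n = n²π²ℏ²/(2ma²).
E_5 = 5² × π² / (2 × 0.5 × 4.56²) = 11.87.

E = 11.9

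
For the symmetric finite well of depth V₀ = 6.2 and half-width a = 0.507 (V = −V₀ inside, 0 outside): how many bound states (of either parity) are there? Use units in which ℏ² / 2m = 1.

N = 1

Define the well-strength parameter z₀ = (a/ℏ)√(2mV₀) = 0.507 × √(2·0.5·6.2) = 1.262.
The even/odd transcendental equations gain one root per π/2 in z₀, giving N = 1 + ⌊2z₀/π⌋ = 1 + ⌊0.8037⌋ = 1.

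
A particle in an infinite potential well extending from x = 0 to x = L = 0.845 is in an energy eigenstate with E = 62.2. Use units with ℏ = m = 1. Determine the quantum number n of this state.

n = 3

For an infinite well E_n = n²π²ℏ²/(2mL²), so n = (L/πℏ)√(2mE).
n = (0.845/π) × √(2 × 1 × 62.2) = 3.000 → n = 3.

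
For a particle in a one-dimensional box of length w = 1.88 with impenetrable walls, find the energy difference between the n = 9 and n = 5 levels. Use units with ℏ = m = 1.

E_n = n²π²ℏ²/(2mw²), so ΔE = (9² − 5²) π²ℏ²/(2mw²).
ΔE = 56 × π² / (2 × 1 × 1.88²) = 78.19.

ΔE = 78.2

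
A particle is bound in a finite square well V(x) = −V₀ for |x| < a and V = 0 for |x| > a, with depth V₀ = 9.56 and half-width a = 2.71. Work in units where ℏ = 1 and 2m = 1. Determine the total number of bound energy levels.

N = 6

The dimensionless depth is z₀ = a√(2mV₀)/ℏ = 2.71 × √(9.560) = 8.379.
The even/odd transcendental equations gain one root per π/2 in z₀, giving N = 1 + ⌊2z₀/π⌋ = 1 + ⌊5.334⌋ = 6.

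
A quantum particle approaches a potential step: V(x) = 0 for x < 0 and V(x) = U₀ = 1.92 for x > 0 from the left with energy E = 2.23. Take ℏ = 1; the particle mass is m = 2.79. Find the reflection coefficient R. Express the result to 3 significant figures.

R = 0.209

The wavenumbers are k₁ = √(2mE)/ℏ = 3.528 on the left and k₂ = √(2m(E − U₀))/ℏ = 1.315 on the right.
Continuity of ψ and ψ′ at the step yields the reflection amplitude r = (k₁ − k₂)/(k₁ + k₂) = 0.4568; thus R = |r|² = 0.2087, T = 0.7913.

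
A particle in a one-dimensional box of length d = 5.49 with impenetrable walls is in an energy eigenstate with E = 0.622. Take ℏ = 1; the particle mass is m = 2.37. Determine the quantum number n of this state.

For an infinite well E_n = n²π²ℏ²/(2md²), so n = (d/πℏ)√(2mE).
n = (5.49/π) × √(2 × 2.37 × 0.622) = 3.001 → n = 3.

n = 3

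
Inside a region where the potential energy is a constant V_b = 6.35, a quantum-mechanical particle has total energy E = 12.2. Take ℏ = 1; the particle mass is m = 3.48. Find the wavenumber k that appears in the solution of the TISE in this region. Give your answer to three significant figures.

k = 6.38

With E > V_b the solution is oscillatory, ψ ∝ e^{±ikx} with k = √(2m(E − V_b))/ℏ.
k = √(2 × 3.48 × 5.85) = 6.381.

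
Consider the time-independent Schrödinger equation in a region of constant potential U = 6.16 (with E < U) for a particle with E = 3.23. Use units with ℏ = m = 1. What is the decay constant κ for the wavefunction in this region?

κ = 2.42

Since E < U the TISE in this region is ψ'' = κ²ψ with κ = √(2m(U − E))/ℏ.
κ = √(2 × 1 × 2.93) = 2.421.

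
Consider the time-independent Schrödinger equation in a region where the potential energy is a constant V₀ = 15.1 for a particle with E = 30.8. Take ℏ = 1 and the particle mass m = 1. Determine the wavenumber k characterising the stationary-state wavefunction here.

With E > V₀ the solution is oscillatory, ψ ∝ e^{±ikx} with k = √(2m(E − V₀))/ℏ.
k = √(2 × 1 × 15.7) = 5.604.

k = 5.60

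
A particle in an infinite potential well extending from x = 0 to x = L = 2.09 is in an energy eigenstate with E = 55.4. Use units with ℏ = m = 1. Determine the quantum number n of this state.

From E_n = n²π²ℏ²/(2mL²) invert to n = √(2mL²E)/(πℏ).
n = (2.09/π) × √(2 × 1 × 55.4) = 7.003 → n = 7.

n = 7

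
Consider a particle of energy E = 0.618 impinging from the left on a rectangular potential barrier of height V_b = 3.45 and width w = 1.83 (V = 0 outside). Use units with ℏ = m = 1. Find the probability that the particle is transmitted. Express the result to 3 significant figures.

T = 0.000388

Since E < V_b the interior solution is evanescent with decay constant κ = √(2m(V_b − E))/ℏ = 2.380.
κw = 4.355, sinh(κw) = 38.94.
Matching ψ, ψ′ at both faces gives T = [1 + V_b² sinh²(κw) / (4E(V_b − E))]⁻¹ = 1/2579 = 0.000388.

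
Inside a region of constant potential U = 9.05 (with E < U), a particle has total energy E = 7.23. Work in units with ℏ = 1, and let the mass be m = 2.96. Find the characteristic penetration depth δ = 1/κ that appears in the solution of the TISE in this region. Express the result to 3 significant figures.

δ = 0.305

Since E < U the TISE in this region is ψ'' = κ²ψ with κ = √(2m(U − E))/ℏ.
κ = √(2 × 2.96 × 1.82) = 3.282. The penetration depth is δ = 1/κ = 0.305.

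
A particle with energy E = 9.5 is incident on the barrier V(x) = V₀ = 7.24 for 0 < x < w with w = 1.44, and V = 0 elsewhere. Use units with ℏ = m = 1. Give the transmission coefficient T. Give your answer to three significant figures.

E > V₀: inside the barrier k₂ = √(2m(E − V₀))/ℏ = 2.126, k₂w = 3.061.
Matching at both interfaces gives T⁻¹ = 1 + V₀² sin²(k₂w) / [4E(E − V₀)] = 1.004, hence T = 0.996.

T = 0.996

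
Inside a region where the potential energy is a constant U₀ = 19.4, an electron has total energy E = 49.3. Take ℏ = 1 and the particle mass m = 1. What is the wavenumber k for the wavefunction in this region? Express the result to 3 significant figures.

With E > U₀ the solution is oscillatory, ψ ∝ e^{±ikx} with k = √(2m(E − U₀))/ℏ.
k = √(2 × 1 × 29.9) = 7.733.

k = 7.73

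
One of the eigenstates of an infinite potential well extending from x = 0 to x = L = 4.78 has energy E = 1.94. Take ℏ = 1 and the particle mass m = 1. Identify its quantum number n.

From E_n = n²π²ℏ²/(2mL²) invert to n = √(2mL²E)/(πℏ).
n = (4.78/π) × √(2 × 1 × 1.94) = 2.997 → n = 3.

n = 3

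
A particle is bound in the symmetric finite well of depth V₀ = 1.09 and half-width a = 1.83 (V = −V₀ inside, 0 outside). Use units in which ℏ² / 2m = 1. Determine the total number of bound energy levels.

The dimensionless depth is z₀ = a√(2mV₀)/ℏ = 1.83 × √(1.090) = 1.911.
The even/odd transcendental equations gain one root per π/2 in z₀, giving N = 1 + ⌊2z₀/π⌋ = 1 + ⌊1.216⌋ = 2.

N = 2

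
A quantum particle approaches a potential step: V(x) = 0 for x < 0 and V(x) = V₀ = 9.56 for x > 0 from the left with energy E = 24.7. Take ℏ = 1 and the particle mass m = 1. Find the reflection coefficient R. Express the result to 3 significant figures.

R = 0.0148

The wavenumbers are k₁ = √(2mE)/ℏ = 7.029 on the left and k₂ = √(2m(E − V₀))/ℏ = 5.503 on the right.
Matching ψ and ψ′ at x = 0 gives r = (k₁ − k₂)/(k₁ + k₂), so R = r² = 0.01483 and T = 1 − R = 0.9852.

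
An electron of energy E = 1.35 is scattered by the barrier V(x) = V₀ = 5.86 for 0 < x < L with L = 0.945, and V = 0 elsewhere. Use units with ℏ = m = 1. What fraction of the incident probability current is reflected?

R = 0.990

E < V₀: inside the barrier ψ ∝ e^{±κx} with κ = √(2m(V₀ − E))/ℏ = 3.003.
κL = 2.838, sinh(κL) = 8.513.
Matching ψ, ψ′ at both faces gives T = [1 + V₀² sinh²(κL) / (4E(V₀ − E))]⁻¹ = 1/103.2 = 0.00969.
R = 1 − T = 0.990.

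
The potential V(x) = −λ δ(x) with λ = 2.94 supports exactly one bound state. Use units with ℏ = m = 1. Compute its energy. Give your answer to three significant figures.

E = -4.32

The bound state is ψ(x) = √κ e^{−κ|x|}. The derivative jump ψ'(0⁺) − ψ'(0⁻) = −(2mλ/ℏ²)ψ(0) fixes κ = mλ/ℏ² = 2.940.
Then E = −ℏ²κ²/(2m) = −mλ²/(2ℏ²) = -4.322.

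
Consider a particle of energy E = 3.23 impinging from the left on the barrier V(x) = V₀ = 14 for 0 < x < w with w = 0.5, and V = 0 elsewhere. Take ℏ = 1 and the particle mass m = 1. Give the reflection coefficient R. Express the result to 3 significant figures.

Since E < V₀ the interior solution is evanescent with decay constant κ = √(2m(V₀ − E))/ℏ = 4.641.
κw = 2.321, sinh(κw) = 5.042.
Matching ψ, ψ′ at both faces gives T = [1 + V₀² sinh²(κw) / (4E(V₀ − E))]⁻¹ = 1/36.80 = 0.0272.
R = 1 − T = 0.973.

R = 0.973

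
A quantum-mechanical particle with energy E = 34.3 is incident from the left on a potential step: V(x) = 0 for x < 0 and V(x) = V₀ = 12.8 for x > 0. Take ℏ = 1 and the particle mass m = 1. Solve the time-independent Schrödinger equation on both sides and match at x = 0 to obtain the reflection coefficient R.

R = 0.0135

The wavenumbers are k₁ = √(2mE)/ℏ = 8.283 on the left and k₂ = √(2m(E − V₀))/ℏ = 6.557 on the right.
Matching ψ and ψ′ at x = 0 gives r = (k₁ − k₂)/(k₁ + k₂), so R = r² = 0.01351 and T = 1 − R = 0.9865.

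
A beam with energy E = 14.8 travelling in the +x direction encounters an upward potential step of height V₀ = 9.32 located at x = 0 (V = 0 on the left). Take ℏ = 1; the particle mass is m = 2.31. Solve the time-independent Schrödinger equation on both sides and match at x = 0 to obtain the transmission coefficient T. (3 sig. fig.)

The wavenumbers are k₁ = √(2mE)/ℏ = 8.269 on the left and k₂ = √(2m(E − V₀))/ℏ = 5.032 on the right.
Matching ψ and ψ′ at x = 0 gives r = (k₁ − k₂)/(k₁ + k₂), so R = r² = 0.05924 and T = 1 − R = 0.9408.

T = 0.941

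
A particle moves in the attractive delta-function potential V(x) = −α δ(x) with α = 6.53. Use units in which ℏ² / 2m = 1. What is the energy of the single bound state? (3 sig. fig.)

E = -10.7

For x ≠ 0 the bound state is ψ ∝ e^{−κ|x|}; integrating the TISE across the delta gives the cusp condition 2κ = 2mα/ℏ², so κ = 3.265.
Then E = −ℏ²κ²/(2m) = −mα²/(2ℏ²) = -10.66.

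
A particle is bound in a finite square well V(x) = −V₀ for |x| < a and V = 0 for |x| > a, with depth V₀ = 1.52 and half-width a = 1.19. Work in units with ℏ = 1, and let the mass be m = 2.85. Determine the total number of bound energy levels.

Define the well-strength parameter z₀ = (a/ℏ)√(2mV₀) = 1.19 × √(2·2.85·1.52) = 3.503.
The even/odd transcendental equations gain one root per π/2 in z₀, giving N = 1 + ⌊2z₀/π⌋ = 1 + ⌊2.230⌋ = 3.

N = 3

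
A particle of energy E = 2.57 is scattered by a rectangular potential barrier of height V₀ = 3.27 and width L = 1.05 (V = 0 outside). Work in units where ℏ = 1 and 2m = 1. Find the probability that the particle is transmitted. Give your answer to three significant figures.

T = 0.404

Since E < V₀ the interior solution is evanescent with decay constant κ = √(2m(V₀ − E))/ℏ = 0.8367.
κL = 0.8785, sinh(κL) = 0.9959.
Matching ψ, ψ′ at both faces gives T = [1 + V₀² sinh²(κL) / (4E(V₀ − E))]⁻¹ = 1/2.474 = 0.404.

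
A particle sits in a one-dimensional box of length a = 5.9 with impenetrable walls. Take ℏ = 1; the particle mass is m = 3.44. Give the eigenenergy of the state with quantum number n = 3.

E = 0.371

The infinite-well eigenfunctions ψ_n = √(2/a) sin(nπx/a) vanish at both walls, giving E_n = n²π²ℏ²/(2ma²).
E_3 = 3² × π² / (2 × 3.44 × 5.9²) = 0.3709.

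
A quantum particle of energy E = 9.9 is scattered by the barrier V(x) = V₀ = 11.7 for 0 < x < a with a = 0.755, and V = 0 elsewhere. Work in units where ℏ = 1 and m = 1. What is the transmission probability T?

E < V₀: inside the barrier ψ ∝ e^{±κx} with κ = √(2m(V₀ − E))/ℏ = 1.897.
κa = 1.433, sinh(κa) = 1.975.
Matching ψ, ψ′ at both faces gives T = [1 + V₀² sinh²(κa) / (4E(V₀ − E))]⁻¹ = 1/8.493 = 0.118.

T = 0.118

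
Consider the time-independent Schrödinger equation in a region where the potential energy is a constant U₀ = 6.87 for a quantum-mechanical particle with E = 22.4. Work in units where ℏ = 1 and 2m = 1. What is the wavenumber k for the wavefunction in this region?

With E > U₀ the solution is oscillatory, ψ ∝ e^{±ikx} with k = √(2m(E − U₀))/ℏ.
k = √(2 × 0.5 × 15.53) = 3.941.

k = 3.94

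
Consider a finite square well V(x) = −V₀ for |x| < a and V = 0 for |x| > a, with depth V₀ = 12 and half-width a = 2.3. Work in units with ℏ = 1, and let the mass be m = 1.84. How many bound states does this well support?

The dimensionless depth is z₀ = a√(2mV₀)/ℏ = 2.3 × √(44.16) = 15.28.
A new bound state (alternating even/odd) appears each time z₀ passes a multiple of π/2, so N = ⌊2z₀/π⌋ + 1 = ⌊9.730⌋ + 1 = 10.

N = 10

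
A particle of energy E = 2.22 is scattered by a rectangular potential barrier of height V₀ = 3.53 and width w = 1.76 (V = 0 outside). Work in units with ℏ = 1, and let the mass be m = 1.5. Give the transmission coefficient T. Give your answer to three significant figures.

Since E < V₀ the interior solution is evanescent with decay constant κ = √(2m(V₀ − E))/ℏ = 1.982.
κw = 3.489, sinh(κw) = 16.36.
Matching ψ, ψ′ at both faces gives T = [1 + V₀² sinh²(κw) / (4E(V₀ − E))]⁻¹ = 1/287.8 = 0.00347.

T = 0.00347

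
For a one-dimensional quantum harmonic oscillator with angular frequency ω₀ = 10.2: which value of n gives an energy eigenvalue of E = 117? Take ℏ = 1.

n = 11

Invert E_n = (n + ½)ℏω₀: n = E/ℏω₀ − ½ = 10.971, so n = 11.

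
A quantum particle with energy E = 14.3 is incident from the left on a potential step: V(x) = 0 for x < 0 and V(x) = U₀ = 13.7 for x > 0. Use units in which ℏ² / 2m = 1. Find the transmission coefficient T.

The wavenumbers are k₁ = √(2mE)/ℏ = 3.782 on the left and k₂ = √(2m(E − U₀))/ℏ = 0.7746 on the right.
Matching ψ and ψ′ at x = 0 gives r = (k₁ − k₂)/(k₁ + k₂), so R = r² = 0.4356 and T = 1 − R = 0.5644.

T = 0.564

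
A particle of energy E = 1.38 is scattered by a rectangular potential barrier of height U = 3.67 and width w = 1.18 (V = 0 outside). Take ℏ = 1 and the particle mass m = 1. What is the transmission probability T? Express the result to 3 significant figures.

E < U: inside the barrier ψ ∝ e^{±κx} with κ = √(2m(U − E))/ℏ = 2.140.
κw = 2.525, sinh(κw) = 6.207.
Matching ψ, ψ′ at both faces gives T = [1 + U² sinh²(κw) / (4E(U − E))]⁻¹ = 1/42.06 = 0.0238.

T = 0.0238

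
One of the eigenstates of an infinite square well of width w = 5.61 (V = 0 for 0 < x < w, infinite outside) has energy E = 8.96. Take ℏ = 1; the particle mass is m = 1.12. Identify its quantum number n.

From E_n = n²π²ℏ²/(2mw²) invert to n = √(2mw²E)/(πℏ).
n = (5.61/π) × √(2 × 1.12 × 8.96) = 8.000 → n = 8.

n = 8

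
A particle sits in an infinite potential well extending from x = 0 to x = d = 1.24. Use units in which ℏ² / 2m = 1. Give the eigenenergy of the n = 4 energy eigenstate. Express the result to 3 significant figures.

E = 103

The infinite-well eigenfunctions ψ_n = √(2/d) sin(nπx/d) vanish at both walls, giving E_n = n²π²ℏ²/(2md²).
E_4 = 4² × π² / (2 × 0.5 × 1.24²) = 102.7.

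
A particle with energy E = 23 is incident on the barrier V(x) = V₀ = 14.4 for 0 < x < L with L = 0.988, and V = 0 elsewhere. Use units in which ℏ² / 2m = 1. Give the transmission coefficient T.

Above the barrier the interior wavenumber is k₂ = √(2m(E − V₀))/ℏ = 2.933, giving phase k₂L = 2.897.
Matching at both interfaces gives T⁻¹ = 1 + V₀² sin²(k₂L) / [4E(E − V₀)] = 1.015, hence T = 0.985.

T = 0.985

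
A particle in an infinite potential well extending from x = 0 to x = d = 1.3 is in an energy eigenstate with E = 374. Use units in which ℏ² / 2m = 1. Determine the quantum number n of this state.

From E_n = n²π²ℏ²/(2md²) invert to n = √(2md²E)/(πℏ).
n = (1.3/π) × √(2 × 0.5 × 374) = 8.003 → n = 8.

n = 8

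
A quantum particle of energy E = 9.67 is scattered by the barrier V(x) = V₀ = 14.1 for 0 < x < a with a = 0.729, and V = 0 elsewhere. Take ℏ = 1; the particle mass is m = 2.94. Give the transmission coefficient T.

T = 0.00202

E < V₀: inside the barrier ψ ∝ e^{±κx} with κ = √(2m(V₀ − E))/ℏ = 5.104.
κa = 3.721, sinh(κa) = 20.63.
Matching ψ, ψ′ at both faces gives T = [1 + V₀² sinh²(κa) / (4E(V₀ − E))]⁻¹ = 1/495.0 = 0.00202.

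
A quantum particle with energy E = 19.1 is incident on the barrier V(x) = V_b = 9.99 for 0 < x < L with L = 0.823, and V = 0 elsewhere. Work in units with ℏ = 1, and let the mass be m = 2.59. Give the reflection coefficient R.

E > V_b: inside the barrier k₂ = √(2m(E − V_b))/ℏ = 6.869, k₂L = 5.654.
T = [1 + V_b² sin²(k₂L) / (4E(E − V_b))]⁻¹ = 1/1.050 = 0.953.
R = 1 − T = 0.0474.

R = 0.0474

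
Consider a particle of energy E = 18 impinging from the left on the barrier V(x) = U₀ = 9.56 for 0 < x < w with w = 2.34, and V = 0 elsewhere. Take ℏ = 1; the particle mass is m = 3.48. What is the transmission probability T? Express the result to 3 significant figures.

T = 0.914

Above the barrier the interior wavenumber is k₂ = √(2m(E − U₀))/ℏ = 7.664, giving phase k₂w = 17.93.
Matching at both interfaces gives T⁻¹ = 1 + U₀² sin²(k₂w) / [4E(E − U₀)] = 1.094, hence T = 0.914.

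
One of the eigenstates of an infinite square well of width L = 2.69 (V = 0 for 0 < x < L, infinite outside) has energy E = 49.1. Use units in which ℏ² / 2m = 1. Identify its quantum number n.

For an infinite well E_n = n²π²ℏ²/(2mL²), so n = (L/πℏ)√(2mE).
n = (2.69/π) × √(2 × 0.5 × 49.1) = 6.000 → n = 6.

n = 6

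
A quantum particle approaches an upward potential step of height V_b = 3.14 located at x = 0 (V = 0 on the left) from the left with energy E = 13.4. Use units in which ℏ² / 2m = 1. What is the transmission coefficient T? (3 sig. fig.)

On each side the TISE gives plane waves with k = √(2m(E − V))/ℏ: k₁ = √(2·½·13.4) = 3.661, k₂ = √(2·½·10.26) = 3.203.
Matching ψ and ψ′ at x = 0 gives r = (k₁ − k₂)/(k₁ + k₂), so R = r² = 0.004442 and T = 1 − R = 0.9956.

T = 0.996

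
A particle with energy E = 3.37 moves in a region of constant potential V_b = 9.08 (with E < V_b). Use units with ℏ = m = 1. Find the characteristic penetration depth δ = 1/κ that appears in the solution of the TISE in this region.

δ = 0.296

Since E < V_b the TISE in this region is ψ'' = κ²ψ with κ = √(2m(V_b − E))/ℏ.
κ = √(2 × 1 × 5.71) = 3.379. The penetration depth is δ = 1/κ = 0.296.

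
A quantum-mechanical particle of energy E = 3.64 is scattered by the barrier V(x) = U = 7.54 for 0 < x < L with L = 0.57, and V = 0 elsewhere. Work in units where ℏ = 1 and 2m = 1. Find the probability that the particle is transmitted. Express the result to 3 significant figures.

E < U: inside the barrier ψ ∝ e^{±κx} with κ = √(2m(U − E))/ℏ = 1.975.
κL = 1.126, sinh(κL) = 1.379.
The exact tunnelling result is T⁻¹ = 1 + U² sinh²(κL) / [4E(U − E)] = 2.904, so T = 0.344.

T = 0.344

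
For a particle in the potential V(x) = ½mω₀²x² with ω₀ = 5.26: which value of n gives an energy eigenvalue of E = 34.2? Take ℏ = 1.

E_n = ℏω₀(n + ½) ⇒ n = E/(ℏω₀) − ½ = 34.2/5.26 − 0.5 = 6.002 → n = 6.

n = 6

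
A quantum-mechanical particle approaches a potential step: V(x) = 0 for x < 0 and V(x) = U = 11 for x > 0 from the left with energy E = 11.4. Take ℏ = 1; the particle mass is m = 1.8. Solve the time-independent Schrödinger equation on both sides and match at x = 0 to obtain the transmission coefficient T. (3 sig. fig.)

T = 0.532

On each side the TISE gives plane waves with k = √(2m(E − V))/ℏ: k₁ = √(2·1.8·11.4) = 6.406, k₂ = √(2·1.8·0.4) = 1.200.
Continuity of ψ and ψ′ at the step yields the reflection amplitude r = (k₁ − k₂)/(k₁ + k₂) = 0.6845; thus R = |r|² = 0.4685, T = 0.5315.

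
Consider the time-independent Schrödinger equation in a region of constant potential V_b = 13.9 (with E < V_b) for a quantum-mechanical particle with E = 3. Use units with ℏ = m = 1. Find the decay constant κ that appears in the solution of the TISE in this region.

Since E < V_b the TISE in this region is ψ'' = κ²ψ with κ = √(2m(V_b − E))/ℏ.
κ = √(2 × 1 × 10.9) = 4.669.

κ = 4.67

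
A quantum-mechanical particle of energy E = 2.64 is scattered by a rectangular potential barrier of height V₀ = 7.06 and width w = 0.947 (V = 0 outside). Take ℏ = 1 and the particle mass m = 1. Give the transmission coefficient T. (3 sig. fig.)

E < V₀: inside the barrier ψ ∝ e^{±κx} with κ = √(2m(V₀ − E))/ℏ = 2.973.
κw = 2.816, sinh(κw) = 8.322.
The exact tunnelling result is T⁻¹ = 1 + V₀² sinh²(κw) / [4E(V₀ − E)] = 74.96, so T = 0.0133.

T = 0.0133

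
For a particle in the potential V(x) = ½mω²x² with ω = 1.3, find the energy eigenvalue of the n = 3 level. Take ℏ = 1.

The oscillator eigenvalues are E_n = ℏω(n + ½), so E_3 = 1.3 × 3.5 = 4.550.

E = 4.55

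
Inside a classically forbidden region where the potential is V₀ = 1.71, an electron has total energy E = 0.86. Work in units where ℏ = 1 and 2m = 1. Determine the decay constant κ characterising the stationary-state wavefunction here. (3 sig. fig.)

Since E < V₀ the TISE in this region is ψ'' = κ²ψ with κ = √(2m(V₀ − E))/ℏ.
κ = √(2 × 0.5 × 0.85) = 0.9220.

κ = 0.922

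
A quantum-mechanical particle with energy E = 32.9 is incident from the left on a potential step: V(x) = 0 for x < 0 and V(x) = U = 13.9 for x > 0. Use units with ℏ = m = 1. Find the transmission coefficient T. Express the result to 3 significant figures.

T = 0.981

The wavenumbers are k₁ = √(2mE)/ℏ = 8.112 on the left and k₂ = √(2m(E − U))/ℏ = 6.164 on the right.
Continuity of ψ and ψ′ at the step yields the reflection amplitude r = (k₁ − k₂)/(k₁ + k₂) = 0.1364; thus R = |r|² = 0.01861, T = 0.9814.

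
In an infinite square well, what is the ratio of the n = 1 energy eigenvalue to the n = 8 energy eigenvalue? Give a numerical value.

E_n = n²π²ℏ²/(2mL²) so the ratio is n₂²/n₁² = 1/64 = 0.015625.

0.015625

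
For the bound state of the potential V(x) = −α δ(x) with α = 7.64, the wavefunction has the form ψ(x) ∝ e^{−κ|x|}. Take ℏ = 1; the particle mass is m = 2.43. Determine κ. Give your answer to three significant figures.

κ = 18.6

Integrating the TISE across x = 0 gives the cusp condition ψ'(0⁺) − ψ'(0⁻) = −(2mα/ℏ²)ψ(0).
With ψ ∝ e^{−κ|x|} this yields −2κ = −2mα/ℏ², so κ = mα/ℏ² = 18.57.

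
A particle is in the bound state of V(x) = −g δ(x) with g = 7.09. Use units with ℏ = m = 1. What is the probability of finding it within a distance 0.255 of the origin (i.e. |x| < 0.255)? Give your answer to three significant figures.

The normalised bound state is ψ = √κ e^{−κ|x|} with κ = mg/ℏ² = 7.090.
P(|x| < d) = ∫_{−d}^{d} κ e^{−2κ|x|} dx = 1 − e^{−2κd} = 1 − e^{−3.616} = 0.9731.

P = 0.973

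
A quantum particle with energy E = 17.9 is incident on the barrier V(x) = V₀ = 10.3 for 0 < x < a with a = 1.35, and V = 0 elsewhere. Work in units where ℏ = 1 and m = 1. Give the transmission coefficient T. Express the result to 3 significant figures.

T = 0.876

E > V₀: inside the barrier k₂ = √(2m(E − V₀))/ℏ = 3.899, k₂a = 5.263.
Matching at both interfaces gives T⁻¹ = 1 + V₀² sin²(k₂a) / [4E(E − V₀)] = 1.142, hence T = 0.876.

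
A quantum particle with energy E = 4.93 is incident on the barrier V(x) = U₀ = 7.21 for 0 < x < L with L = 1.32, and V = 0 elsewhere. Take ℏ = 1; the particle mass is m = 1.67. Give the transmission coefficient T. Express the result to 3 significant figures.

T = 0.00237

E < U₀: inside the barrier ψ ∝ e^{±κx} with κ = √(2m(U₀ − E))/ℏ = 2.760.
κL = 3.643, sinh(κL) = 19.08.
Matching ψ, ψ′ at both faces gives T = [1 + U₀² sinh²(κL) / (4E(U₀ − E))]⁻¹ = 1/422.0 = 0.00237.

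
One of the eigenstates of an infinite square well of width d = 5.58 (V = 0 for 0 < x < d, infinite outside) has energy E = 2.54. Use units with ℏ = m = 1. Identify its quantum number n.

n = 4

From E_n = n²π²ℏ²/(2md²) invert to n = √(2md²E)/(πℏ).
n = (5.58/π) × √(2 × 1 × 2.54) = 4.003 → n = 4.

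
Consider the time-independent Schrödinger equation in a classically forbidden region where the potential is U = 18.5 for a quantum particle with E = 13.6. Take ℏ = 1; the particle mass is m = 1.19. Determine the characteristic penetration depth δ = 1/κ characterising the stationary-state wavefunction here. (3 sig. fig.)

Since E < U the TISE in this region is ψ'' = κ²ψ with κ = √(2m(U − E))/ℏ.
κ = √(2 × 1.19 × 4.9) = 3.415. The penetration depth is δ = 1/κ = 0.293.

δ = 0.293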